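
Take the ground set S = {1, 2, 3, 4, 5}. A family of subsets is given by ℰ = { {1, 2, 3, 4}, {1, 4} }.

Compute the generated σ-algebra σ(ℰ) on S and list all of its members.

σ(ℰ) (8 sets): { ∅, {5}, {1, 4}, {2, 3}, {1, 4, 5}, {2, 3, 5}, {1, 2, 3, 4}, S }

Check:
Begin from { ∅, {1, 4}, {1, 2, 3, 4}, S } (that is, ℰ plus ∅ and S).
Step 1. New:
  {5}  = S∖{1, 2, 3, 4}
  {2, 3, 5}  = S∖{1, 4}
  (now 6)
Step 2: 1 new —
  {1, 4, 5}  = {1, 4} ∪ {5}
  (now 7)
Step 3. New:
  {2, 3}  = S∖{1, 4, 5}
  (now 8)
Step 4 adds nothing — fixpoint reached.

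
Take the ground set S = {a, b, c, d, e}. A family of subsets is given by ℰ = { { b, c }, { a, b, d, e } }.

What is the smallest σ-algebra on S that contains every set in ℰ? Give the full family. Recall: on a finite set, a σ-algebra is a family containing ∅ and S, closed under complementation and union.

Start: ℰ ∪ {∅, S} = { {  }, { b, c }, { a, b, d, e }, S }.
Iteration 1: 2 new —
  { c }  = { a, b, d, e }ᶜ
  { a, d, e }  = { b, c }ᶜ
  (now 6)
Iteration 2 adds 1:
  { a, c, d, e }  = { a, d, e } ∪ { c }
  (now 7)
Iteration 3 (1 new):
  { b }  = { a, c, d, e }ᶜ
  (now 8)
Iteration 4: no new sets; the family is a σ-algebra.

σ(ℰ) = { {  }, { b }, { c }, { b, c }, { a, d, e }, { a, b, d, e }, { a, c, d, e }, S }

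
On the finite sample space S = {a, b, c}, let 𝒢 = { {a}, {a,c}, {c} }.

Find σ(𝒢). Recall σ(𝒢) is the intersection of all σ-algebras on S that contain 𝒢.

Take S₀ = 𝒢 ∪ {∅, S} = { ∅, {a}, {c}, {a,c}, S }.
Round 1 adds 3:
  {b}  = {a,c}ᶜ
  {a,b}  = {c}ᶜ
  {b,c}  = {a}ᶜ
  — 8 sets.
Round 2: closed — nothing new.

Hence σ(𝒢) has 8 members: { ∅, {a}, {b}, {c}, {a,b}, {a,c}, {b,c}, S }.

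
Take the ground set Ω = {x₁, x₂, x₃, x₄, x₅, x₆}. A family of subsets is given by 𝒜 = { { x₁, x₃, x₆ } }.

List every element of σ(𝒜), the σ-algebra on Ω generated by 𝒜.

Start: 𝒜 ∪ {∅, Ω} = { {}, { x₁, x₃, x₆ }, Ω }.
Round 1. New:
  { x₂, x₄, x₅ }  = complement { x₁, x₃, x₆ }
  |family| = 4
Round 2: stable.

σ(𝒜) = { {}, { x₁, x₃, x₆ }, { x₂, x₄, x₅ }, Ω }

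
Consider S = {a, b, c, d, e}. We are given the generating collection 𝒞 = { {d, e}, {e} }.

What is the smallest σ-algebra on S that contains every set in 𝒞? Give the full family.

Initial family (4 sets): { {}, {e}, {d, e}, S }.
Iteration 1: +2 →
  {a, b, c}  = {d, e}ᶜ
  {a, b, c, d}  = {e}ᶜ
  (now 6)
Iteration 2 (1 new):
  {a, b, c, e}  = {a, b, c} ∪ {e}
  (now 7)
Iteration 3. New:
  {d}  = {a, b, c, e}ᶜ
  (now 8)
Iteration 4: already closed under ᶜ and ∪.

|σ(𝒞)| = 8.  σ(𝒞) = { {}, {d}, {e}, {d, e}, {a, b, c}, {a, b, c, d}, {a, b, c, e}, S }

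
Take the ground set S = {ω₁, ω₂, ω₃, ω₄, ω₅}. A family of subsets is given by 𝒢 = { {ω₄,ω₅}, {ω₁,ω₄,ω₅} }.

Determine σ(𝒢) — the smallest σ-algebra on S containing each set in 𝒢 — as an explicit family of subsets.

|σ(𝒢)| = 8.  σ(𝒢) = { ∅, {ω₁}, {ω₂,ω₃}, {ω₄,ω₅}, {ω₁,ω₂,ω₃}, {ω₁,ω₄,ω₅}, {ω₂,ω₃,ω₄,ω₅}, S }

Working:
Seed the family with 𝒢 together with ∅ and S: { ∅, {ω₄,ω₅}, {ω₁,ω₄,ω₅}, S }.
Pass 1 adds 2:
  {ω₂,ω₃}  = S∖{ω₁,ω₄,ω₅}
  {ω₁,ω₂,ω₃}  = S∖{ω₄,ω₅}
  (now 6)
Pass 2: 1 new —
  {ω₂,ω₃,ω₄,ω₅}  = {ω₄,ω₅} ∪ {ω₂,ω₃}
  (now 7)
Pass 3: 1 new —
  {ω₁}  = S∖{ω₂,ω₃,ω₄,ω₅}
  (now 8)
Pass 4 adds nothing — fixpoint reached.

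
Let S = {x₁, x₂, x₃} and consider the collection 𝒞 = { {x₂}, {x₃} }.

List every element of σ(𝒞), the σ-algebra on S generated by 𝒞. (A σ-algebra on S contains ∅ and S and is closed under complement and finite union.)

Seed the family with 𝒞 together with ∅ and S: { {}, {x₂}, {x₃}, S }.
Pass 1: +3 →
  {x₁, x₂}  = ᶜ of {x₃}
  {x₁, x₃}  = ᶜ of {x₂}
  {x₂, x₃}  = {x₃} ∪ {x₂}
  [7 total]
Pass 2: 1 new —
  {x₁}  = ᶜ of {x₂, x₃}
  [8 total]
After Pass 3 the family is unchanged; done.

σ(𝒞) = { {}, {x₁}, {x₂}, {x₃}, {x₁, x₂}, {x₁, x₃}, {x₂, x₃}, S }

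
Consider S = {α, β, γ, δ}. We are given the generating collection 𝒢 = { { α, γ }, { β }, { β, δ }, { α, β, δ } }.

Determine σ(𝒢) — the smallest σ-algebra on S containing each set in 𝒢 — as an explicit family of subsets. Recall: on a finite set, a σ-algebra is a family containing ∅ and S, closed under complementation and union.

σ(𝒢) = { {  }, { α }, { β }, { γ }, { δ }, { α, β }, { α, γ }, { α, δ }, { β, γ }, { β, δ }, { γ, δ }, { α, β, γ }, { α, β, δ }, { α, γ, δ }, { β, γ, δ }, S }

Check:
Take S₀ = 𝒢 ∪ {∅, S} = { {  }, { β }, { α, γ }, { β, δ }, { α, β, δ }, S }.
Iteration 1 adds 3:
  { γ }  = { α, β, δ }ᶜ
  { α, β, γ }  = { α, γ } ∪ { β }
  { α, γ, δ }  = { β }ᶜ
  (now 9)
Iteration 2 (3 new):
  { δ }  = { α, β, γ }ᶜ
  { β, γ }  = { β } ∪ { γ }
  { β, γ, δ }  = { γ } ∪ { β, δ }
  (now 12)
Iteration 3. New:
  { α }  = { β, γ, δ }ᶜ
  { α, δ }  = { β, γ }ᶜ
  { γ, δ }  = { γ } ∪ { δ }
  (now 15)
Iteration 4: 1 new —
  { α, β }  = { γ, δ }ᶜ
  (now 16)
Iteration 5: closed — nothing new.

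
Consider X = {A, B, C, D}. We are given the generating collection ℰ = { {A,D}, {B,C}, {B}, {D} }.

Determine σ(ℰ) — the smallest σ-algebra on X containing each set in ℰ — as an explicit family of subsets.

|σ(ℰ)| = 16.  σ(ℰ) = { {}, {A}, {B}, {C}, {D}, {A,B}, {A,C}, {A,D}, {B,C}, {B,D}, {C,D}, {A,B,C}, {A,B,D}, {A,C,D}, {B,C,D}, X }

Derivation:
Seed the family with ℰ together with ∅ and X: { {}, {B}, {D}, {A,D}, {B,C}, X }.
Pass 1 (5 new):
  {B,D}  = {D} ∪ {B}
  {A,B,C}  = complement {D}
  {A,B,D}  = {A,D} ∪ {B}
  {A,C,D}  = complement {B}
  {B,C,D}  = {B,C} ∪ {D}
  |family| = 11
Pass 2. New:
  {A}  = complement {B,C,D}
  {C}  = complement {A,B,D}
  {A,C}  = complement {B,D}
  |family| = 14
Pass 3 adds 2:
  {A,B}  = {B} ∪ {A}
  {C,D}  = {C} ∪ {D}
  |family| = 16
Pass 4: no new sets; the family is a σ-algebra.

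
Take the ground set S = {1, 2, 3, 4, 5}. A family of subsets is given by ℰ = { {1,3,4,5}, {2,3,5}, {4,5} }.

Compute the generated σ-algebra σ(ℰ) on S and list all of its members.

Take S₀ = ℰ ∪ {∅, S} = { {}, {4,5}, {2,3,5}, {1,3,4,5}, S }.
Step 1: 4 new —
  {2}  = complement {1,3,4,5}
  {1,4}  = complement {2,3,5}
  {1,2,3}  = complement {4,5}
  {2,3,4,5}  = {4,5} ∪ {2,3,5}
  — 9 sets.
Step 2 (6 new):
  {1}  = complement {2,3,4,5}
  {1,2,4}  = {2} ∪ {1,4}
  {1,4,5}  = {4,5} ∪ {1,4}
  {2,4,5}  = {2} ∪ {4,5}
  {1,2,3,4}  = {1,2,3} ∪ {1,4}
  {1,2,3,5}  = {1,2,3} ∪ {2,3,5}
  — 15 sets.
Step 3 (7 new):
  {4}  = complement {1,2,3,5}
  {5}  = complement {1,2,3,4}
  {1,2}  = {2} ∪ {1}
  {1,3}  = complement {2,4,5}
  {2,3}  = complement {1,4,5}
  {3,5}  = complement {1,2,4}
  {1,2,4,5}  = {4,5} ∪ {1,2,4}
  — 22 sets.
Step 4: 9 new —
  {3}  = complement {1,2,4,5}
  {1,5}  = {5} ∪ {1}
  {2,4}  = {2} ∪ {4}
  {2,5}  = {2} ∪ {5}
  {1,2,5}  = {1,2} ∪ {5}
  {1,3,4}  = {1,4} ∪ {1,3}
  {1,3,5}  = {1,3} ∪ {3,5}
  {2,3,4}  = {2,3} ∪ {4}
  {3,4,5}  = complement {1,2}
  — 31 sets.
Step 5. New:
  {3,4}  = complement {1,2,5}
  — 32 sets.
After Step 6 the family is unchanged; done.

|σ(ℰ)| = 32.  σ(ℰ) = { {}, {1}, {2}, {3}, {4}, {5}, {1,2}, {1,3}, {1,4}, {1,5}, {2,3}, {2,4}, {2,5}, {3,4}, {3,5}, {4,5}, {1,2,3}, {1,2,4}, {1,2,5}, {1,3,4}, {1,3,5}, {1,4,5}, {2,3,4}, {2,3,5}, {2,4,5}, {3,4,5}, {1,2,3,4}, {1,2,3,5}, {1,2,4,5}, {1,3,4,5}, {2,3,4,5}, S }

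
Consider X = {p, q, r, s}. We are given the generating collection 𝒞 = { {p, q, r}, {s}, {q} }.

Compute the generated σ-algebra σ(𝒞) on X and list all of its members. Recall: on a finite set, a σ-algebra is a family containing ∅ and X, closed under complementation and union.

σ(𝒞) (8 sets): { ∅, {q}, {s}, {p, r}, {q, s}, {p, q, r}, {p, r, s}, X }

Trace:
Begin from { ∅, {q}, {s}, {p, q, r}, X } (that is, 𝒞 plus ∅ and X).
Step 1: 2 new —
  {q, s}  = {s} ∪ {q}
  {p, r, s}  = complement {q}
  |family| = 7
Step 2. New:
  {p, r}  = complement {q, s}
  |family| = 8
Step 3: already closed under ᶜ and ∪.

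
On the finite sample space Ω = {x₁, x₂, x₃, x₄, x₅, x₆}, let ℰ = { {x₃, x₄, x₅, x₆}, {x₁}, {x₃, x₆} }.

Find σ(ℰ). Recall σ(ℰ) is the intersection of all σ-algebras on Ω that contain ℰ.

σ(ℰ) = { {}, {x₁}, {x₂}, {x₁, x₂}, {x₃, x₆}, {x₄, x₅}, {x₁, x₃, x₆}, {x₁, x₄, x₅}, {x₂, x₃, x₆}, {x₂, x₄, x₅}, {x₁, x₂, x₃, x₆}, {x₁, x₂, x₄, x₅}, {x₃, x₄, x₅, x₆}, {x₁, x₃, x₄, x₅, x₆}, {x₂, x₃, x₄, x₅, x₆}, Ω }

Check:
Take S₀ = ℰ ∪ {∅, Ω} = { {}, {x₁}, {x₃, x₆}, {x₃, x₄, x₅, x₆}, Ω }.
Round 1: +5 →
  {x₁, x₂}  = ᶜ of {x₃, x₄, x₅, x₆}
  {x₁, x₃, x₆}  = {x₃, x₆} ∪ {x₁}
  {x₁, x₂, x₄, x₅}  = ᶜ of {x₃, x₆}
  {x₁, x₃, x₄, x₅, x₆}  = {x₃, x₄, x₅, x₆} ∪ {x₁}
  {x₂, x₃, x₄, x₅, x₆}  = ᶜ of {x₁}
  (now 10)
Round 2: 3 new —
  {x₂}  = ᶜ of {x₁, x₃, x₄, x₅, x₆}
  {x₂, x₄, x₅}  = ᶜ of {x₁, x₃, x₆}
  {x₁, x₂, x₃, x₆}  = {x₁, x₂} ∪ {x₁, x₃, x₆}
  (now 13)
Round 3. New:
  {x₄, x₅}  = ᶜ of {x₁, x₂, x₃, x₆}
  {x₂, x₃, x₆}  = {x₃, x₆} ∪ {x₂}
  (now 15)
Round 4: 1 new —
  {x₁, x₄, x₅}  = ᶜ of {x₂, x₃, x₆}
  (now 16)
Round 5 adds nothing — fixpoint reached.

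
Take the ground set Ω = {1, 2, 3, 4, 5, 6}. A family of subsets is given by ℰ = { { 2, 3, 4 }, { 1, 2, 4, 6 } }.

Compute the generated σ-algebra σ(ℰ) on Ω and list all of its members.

Seed the family with ℰ together with ∅ and Ω: { ∅, { 2, 3, 4 }, { 1, 2, 4, 6 }, Ω }.
Pass 1: +3 →
  { 3, 5 }  = ᶜ of { 1, 2, 4, 6 }
  { 1, 5, 6 }  = ᶜ of { 2, 3, 4 }
  { 1, 2, 3, 4, 6 }  = { 1, 2, 4, 6 } ∪ { 2, 3, 4 }
  |family| = 7
Pass 2: 4 new —
  { 5 }  = ᶜ of { 1, 2, 3, 4, 6 }
  { 1, 3, 5, 6 }  = { 1, 5, 6 } ∪ { 3, 5 }
  { 2, 3, 4, 5 }  = { 2, 3, 4 } ∪ { 3, 5 }
  { 1, 2, 4, 5, 6 }  = { 1, 2, 4, 6 } ∪ { 1, 5, 6 }
  |family| = 11
Pass 3 (3 new):
  { 3 }  = ᶜ of { 1, 2, 4, 5, 6 }
  { 1, 6 }  = ᶜ of { 2, 3, 4, 5 }
  { 2, 4 }  = ᶜ of { 1, 3, 5, 6 }
  |family| = 14
Pass 4: +2 →
  { 1, 3, 6 }  = { 3 } ∪ { 1, 6 }
  { 2, 4, 5 }  = { 2, 4 } ∪ { 5 }
  |family| = 16
Pass 5: closed — nothing new.

σ(ℰ) = { ∅, { 3 }, { 5 }, { 1, 6 }, { 2, 4 }, { 3, 5 }, { 1, 3, 6 }, { 1, 5, 6 }, { 2, 3, 4 }, { 2, 4, 5 }, { 1, 2, 4, 6 }, { 1, 3, 5, 6 }, { 2, 3, 4, 5 }, { 1, 2, 3, 4, 6 }, { 1, 2, 4, 5, 6 }, Ω }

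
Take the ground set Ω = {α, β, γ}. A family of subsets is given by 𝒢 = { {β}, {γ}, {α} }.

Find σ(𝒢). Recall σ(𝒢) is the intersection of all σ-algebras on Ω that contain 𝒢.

|σ(𝒢)| = 8.  σ(𝒢) = { {}, {α}, {β}, {γ}, {α, β}, {α, γ}, {β, γ}, Ω }

Trace:
Initial family (5 sets): { {}, {α}, {β}, {γ}, Ω }.
Pass 1 (3 new):
  {α, β}  = ᶜ of {γ}
  {α, γ}  = ᶜ of {β}
  {β, γ}  = ᶜ of {α}
Pass 2 adds nothing — fixpoint reached.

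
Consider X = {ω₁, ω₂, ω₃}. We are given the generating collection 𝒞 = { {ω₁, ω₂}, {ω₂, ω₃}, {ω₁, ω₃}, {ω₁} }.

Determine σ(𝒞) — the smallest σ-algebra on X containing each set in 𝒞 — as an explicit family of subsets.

Begin from { {}, {ω₁}, {ω₁, ω₂}, {ω₁, ω₃}, {ω₂, ω₃}, X } (that is, 𝒞 plus ∅ and X).
Pass 1: 2 new —
  {ω₂}  = {ω₁, ω₃}ᶜ
  {ω₃}  = {ω₁, ω₂}ᶜ
  [8 total]
Pass 2: closed — nothing new.

Therefore σ(𝒞) = { {}, {ω₁}, {ω₂}, {ω₃}, {ω₁, ω₂}, {ω₁, ω₃}, {ω₂, ω₃}, X } (|σ(𝒞)| = 8).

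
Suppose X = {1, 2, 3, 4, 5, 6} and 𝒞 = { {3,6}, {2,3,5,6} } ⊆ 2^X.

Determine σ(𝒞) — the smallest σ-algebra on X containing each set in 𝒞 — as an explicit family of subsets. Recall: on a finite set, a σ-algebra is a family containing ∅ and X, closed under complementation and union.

Start: 𝒞 ∪ {∅, X} = { ∅, {3,6}, {2,3,5,6}, X }.
Iteration 1 (2 new):
  {1,4}  = X∖{2,3,5,6}
  {1,2,4,5}  = X∖{3,6}
Iteration 2: +1 →
  {1,3,4,6}  = {1,4} ∪ {3,6}
Iteration 3 adds 1:
  {2,5}  = X∖{1,3,4,6}
Iteration 4: closed — nothing new.

σ(𝒞) = { ∅, {1,4}, {2,5}, {3,6}, {1,2,4,5}, {1,3,4,6}, {2,3,5,6}, X }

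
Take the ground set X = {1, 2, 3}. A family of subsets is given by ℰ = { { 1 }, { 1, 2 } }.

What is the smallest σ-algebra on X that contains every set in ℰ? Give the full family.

Answer: σ(ℰ) = { {  }, { 1 }, { 2 }, { 3 }, { 1, 2 }, { 1, 3 }, { 2, 3 }, X }

Check:
Seed the family with ℰ together with ∅ and X: { {  }, { 1 }, { 1, 2 }, X }.
Pass 1. New:
  { 3 }  = complement { 1, 2 }
  { 2, 3 }  = complement { 1 }
  (now 6)
Pass 2: +1 →
  { 1, 3 }  = { 3 } ∪ { 1 }
  (now 7)
Pass 3. New:
  { 2 }  = complement { 1, 3 }
  (now 8)
Pass 4: already closed under ᶜ and ∪.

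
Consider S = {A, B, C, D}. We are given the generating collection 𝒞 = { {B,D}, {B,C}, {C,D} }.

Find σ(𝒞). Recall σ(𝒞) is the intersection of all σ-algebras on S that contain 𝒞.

σ(𝒞) (16 sets): { {}, {A}, {B}, {C}, {D}, {A,B}, {A,C}, {A,D}, {B,C}, {B,D}, {C,D}, {A,B,C}, {A,B,D}, {A,C,D}, {B,C,D}, S }

Derivation:
Start: 𝒞 ∪ {∅, S} = { {}, {B,C}, {B,D}, {C,D}, S }.
Step 1 (4 new):
  {A,B}  = ᶜ of {C,D}
  {A,C}  = ᶜ of {B,D}
  {A,D}  = ᶜ of {B,C}
  {B,C,D}  = {C,D} ∪ {B,C}
  [9 total]
Step 2: +4 →
  {A}  = ᶜ of {B,C,D}
  {A,B,C}  = {A,B} ∪ {B,C}
  {A,B,D}  = {A,B} ∪ {A,D}
  {A,C,D}  = {C,D} ∪ {A,D}
  [13 total]
Step 3 adds 3:
  {B}  = ᶜ of {A,C,D}
  {C}  = ᶜ of {A,B,D}
  {D}  = ᶜ of {A,B,C}
  [16 total]
Step 4: already closed under ᶜ and ∪.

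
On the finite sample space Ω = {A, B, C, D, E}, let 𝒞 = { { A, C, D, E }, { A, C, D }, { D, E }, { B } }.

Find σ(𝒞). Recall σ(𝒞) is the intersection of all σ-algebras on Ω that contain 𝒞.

Take S₀ = 𝒞 ∪ {∅, Ω} = { ∅, { B }, { D, E }, { A, C, D }, { A, C, D, E }, Ω }.
Step 1 adds 4:
  { B, E }  = { A, C, D }ᶜ
  { A, B, C }  = { D, E }ᶜ
  { B, D, E }  = { D, E } ∪ { B }
  { A, B, C, D }  = { A, C, D } ∪ { B }
Step 2 adds 3:
  { E }  = { A, B, C, D }ᶜ
  { A, C }  = { B, D, E }ᶜ
  { A, B, C, E }  = { B, E } ∪ { A, B, C }
Step 3: 2 new —
  { D }  = { A, B, C, E }ᶜ
  { A, C, E }  = { A, C } ∪ { E }
Step 4. New:
  { B, D }  = { A, C, E }ᶜ
Step 5 adds nothing — fixpoint reached.

Therefore σ(𝒞) = { ∅, { B }, { D }, { E }, { A, C }, { B, D }, { B, E }, { D, E }, { A, B, C }, { A, C, D }, { A, C, E }, { B, D, E }, { A, B, C, D }, { A, B, C, E }, { A, C, D, E }, Ω } (|σ(𝒞)| = 16).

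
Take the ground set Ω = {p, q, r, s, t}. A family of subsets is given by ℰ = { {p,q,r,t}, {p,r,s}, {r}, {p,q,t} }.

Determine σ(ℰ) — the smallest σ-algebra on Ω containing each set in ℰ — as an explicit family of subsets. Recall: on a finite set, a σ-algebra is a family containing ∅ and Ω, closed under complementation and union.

Take S₀ = ℰ ∪ {∅, Ω} = { {}, {r}, {p,q,t}, {p,r,s}, {p,q,r,t}, Ω }.
Iteration 1 (4 new):
  {s}  = complement {p,q,r,t}
  {q,t}  = complement {p,r,s}
  {r,s}  = complement {p,q,t}
  {p,q,s,t}  = complement {r}
  — 10 sets.
Iteration 2 adds 3:
  {q,r,t}  = {q,t} ∪ {r}
  {q,s,t}  = {q,t} ∪ {s}
  {q,r,s,t}  = {q,t} ∪ {r,s}
  — 13 sets.
Iteration 3: +3 →
  {p}  = complement {q,r,s,t}
  {p,r}  = complement {q,s,t}
  {p,s}  = complement {q,r,t}
  — 16 sets.
Iteration 4: closed — nothing new.

|σ(ℰ)| = 16.  σ(ℰ) = { {}, {p}, {r}, {s}, {p,r}, {p,s}, {q,t}, {r,s}, {p,q,t}, {p,r,s}, {q,r,t}, {q,s,t}, {p,q,r,t}, {p,q,s,t}, {q,r,s,t}, Ω }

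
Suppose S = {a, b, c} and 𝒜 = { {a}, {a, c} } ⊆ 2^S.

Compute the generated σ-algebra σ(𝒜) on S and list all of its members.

Start: 𝒜 ∪ {∅, S} = { {}, {a}, {a, c}, S }.
Step 1 adds 2:
  {b}  = ᶜ of {a, c}
  {b, c}  = ᶜ of {a}
  |family| = 6
Step 2 (1 new):
  {a, b}  = {b} ∪ {a}
  |family| = 7
Step 3: 1 new —
  {c}  = ᶜ of {a, b}
  |family| = 8
Step 4: no new sets; the family is a σ-algebra.

|σ(𝒜)| = 8.  σ(𝒜) = { {}, {a}, {b}, {c}, {a, b}, {a, c}, {b, c}, S }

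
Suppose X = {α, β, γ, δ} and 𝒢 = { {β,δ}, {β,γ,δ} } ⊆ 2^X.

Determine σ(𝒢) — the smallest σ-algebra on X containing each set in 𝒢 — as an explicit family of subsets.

σ(𝒢) = { {}, {α}, {γ}, {α,γ}, {β,δ}, {α,β,δ}, {β,γ,δ}, X }

Derivation:
Begin from { {}, {β,δ}, {β,γ,δ}, X } (that is, 𝒢 plus ∅ and X).
Pass 1: +2 →
  {α}  = ᶜ of {β,γ,δ}
  {α,γ}  = ᶜ of {β,δ}
  [6 total]
Pass 2 adds 1:
  {α,β,δ}  = {β,δ} ∪ {α}
  [7 total]
Pass 3: +1 →
  {γ}  = ᶜ of {α,β,δ}
  [8 total]
Pass 4: stable.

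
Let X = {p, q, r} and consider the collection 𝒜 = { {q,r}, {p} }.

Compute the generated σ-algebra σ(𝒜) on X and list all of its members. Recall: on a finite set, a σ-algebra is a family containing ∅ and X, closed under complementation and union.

Start: 𝒜 ∪ {∅, X} = { {}, {p}, {q,r}, X }.
Round 1: closed — nothing new.

Hence σ(𝒜) has 4 members: { {}, {p}, {q,r}, X }.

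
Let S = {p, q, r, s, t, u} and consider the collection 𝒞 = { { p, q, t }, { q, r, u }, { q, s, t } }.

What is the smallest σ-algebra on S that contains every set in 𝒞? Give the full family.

Start: 𝒞 ∪ {∅, S} = { {  }, { p, q, t }, { q, r, u }, { q, s, t }, S }.
Round 1. New:
  { p, r, u }  = { q, s, t }ᶜ
  { p, s, t }  = { q, r, u }ᶜ
  { r, s, u }  = { p, q, t }ᶜ
  { p, q, s, t }  = { p, q, t } ∪ { q, s, t }
  { p, q, r, t, u }  = { p, q, t } ∪ { q, r, u }
  { q, r, s, t, u }  = { q, r, u } ∪ { q, s, t }
  [11 total]
Round 2: +7 →
  { p }  = { q, r, s, t, u }ᶜ
  { s }  = { p, q, r, t, u }ᶜ
  { r, u }  = { p, q, s, t }ᶜ
  { p, q, r, u }  = { p, r, u } ∪ { q, r, u }
  { p, r, s, u }  = { p, r, u } ∪ { r, s, u }
  { q, r, s, u }  = { q, r, u } ∪ { r, s, u }
  { p, r, s, t, u }  = { p, s, t } ∪ { p, r, u }
  [18 total]
Round 3: 6 new —
  { q }  = { p, r, s, t, u }ᶜ
  { p, s }  = { p } ∪ { s }
  { p, t }  = { q, r, s, u }ᶜ
  { q, t }  = { p, r, s, u }ᶜ
  { s, t }  = { p, q, r, u }ᶜ
  { p, q, r, s, u }  = { q, r, s, u } ∪ { p }
  [24 total]
Round 4 (7 new):
  { t }  = { p, q, r, s, u }ᶜ
  { p, q }  = { q } ∪ { p }
  { q, s }  = { q } ∪ { s }
  { p, q, s }  = { q } ∪ { p, s }
  { p, r, t, u }  = { p, r, u } ∪ { p, t }
  { q, r, t, u }  = { p, s }ᶜ
  { r, s, t, u }  = { s, t } ∪ { r, u }
  [31 total]
Round 5: 1 new —
  { r, t, u }  = { p, q, s }ᶜ
  [32 total]
Round 6: stable.

Hence σ(𝒞) has 32 members: { {  }, { p }, { q }, { s }, { t }, { p, q }, { p, s }, { p, t }, { q, s }, { q, t }, { r, u }, { s, t }, { p, q, s }, { p, q, t }, { p, r, u }, { p, s, t }, { q, r, u }, { q, s, t }, { r, s, u }, { r, t, u }, { p, q, r, u }, { p, q, s, t }, { p, r, s, u }, { p, r, t, u }, { q, r, s, u }, { q, r, t, u }, { r, s, t, u }, { p, q, r, s, u }, { p, q, r, t, u }, { p, r, s, t, u }, { q, r, s, t, u }, S }.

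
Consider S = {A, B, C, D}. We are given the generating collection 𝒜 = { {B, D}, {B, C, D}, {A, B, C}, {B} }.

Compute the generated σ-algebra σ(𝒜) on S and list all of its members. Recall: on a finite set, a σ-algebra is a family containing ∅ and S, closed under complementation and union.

Begin from { {}, {B}, {B, D}, {A, B, C}, {B, C, D}, S } (that is, 𝒜 plus ∅ and S).
Pass 1 adds 4:
  {A}  = complement {B, C, D}
  {D}  = complement {A, B, C}
  {A, C}  = complement {B, D}
  {A, C, D}  = complement {B}
  [10 total]
Pass 2: +3 →
  {A, B}  = {B} ∪ {A}
  {A, D}  = {D} ∪ {A}
  {A, B, D}  = {B, D} ∪ {A}
  [13 total]
Pass 3 (3 new):
  {C}  = complement {A, B, D}
  {B, C}  = complement {A, D}
  {C, D}  = complement {A, B}
  [16 total]
Pass 4 adds nothing — fixpoint reached.

|σ(𝒜)| = 16.  σ(𝒜) = { {}, {A}, {B}, {C}, {D}, {A, B}, {A, C}, {A, D}, {B, C}, {B, D}, {C, D}, {A, B, C}, {A, B, D}, {A, C, D}, {B, C, D}, S }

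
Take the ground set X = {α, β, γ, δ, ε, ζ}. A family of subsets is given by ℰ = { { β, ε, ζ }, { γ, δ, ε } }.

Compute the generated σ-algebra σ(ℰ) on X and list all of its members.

Take S₀ = ℰ ∪ {∅, X} = { {}, { β, ε, ζ }, { γ, δ, ε }, X }.
Round 1 (3 new):
  { α, β, ζ }  = complement { γ, δ, ε }
  { α, γ, δ }  = complement { β, ε, ζ }
  { β, γ, δ, ε, ζ }  = { β, ε, ζ } ∪ { γ, δ, ε }
  |family| = 7
Round 2 adds 4:
  { α }  = complement { β, γ, δ, ε, ζ }
  { α, β, ε, ζ }  = { α, β, ζ } ∪ { β, ε, ζ }
  { α, γ, δ, ε }  = { γ, δ, ε } ∪ { α, γ, δ }
  { α, β, γ, δ, ζ }  = { α, γ, δ } ∪ { α, β, ζ }
  |family| = 11
Round 3 (3 new):
  { ε }  = complement { α, β, γ, δ, ζ }
  { β, ζ }  = complement { α, γ, δ, ε }
  { γ, δ }  = complement { α, β, ε, ζ }
  |family| = 14
Round 4: 2 new —
  { α, ε }  = { ε } ∪ { α }
  { β, γ, δ, ζ }  = { γ, δ } ∪ { β, ζ }
  |family| = 16
Round 5: stable.

σ(ℰ) = { {}, { α }, { ε }, { α, ε }, { β, ζ }, { γ, δ }, { α, β, ζ }, { α, γ, δ }, { β, ε, ζ }, { γ, δ, ε }, { α, β, ε, ζ }, { α, γ, δ, ε }, { β, γ, δ, ζ }, { α, β, γ, δ, ζ }, { β, γ, δ, ε, ζ }, X }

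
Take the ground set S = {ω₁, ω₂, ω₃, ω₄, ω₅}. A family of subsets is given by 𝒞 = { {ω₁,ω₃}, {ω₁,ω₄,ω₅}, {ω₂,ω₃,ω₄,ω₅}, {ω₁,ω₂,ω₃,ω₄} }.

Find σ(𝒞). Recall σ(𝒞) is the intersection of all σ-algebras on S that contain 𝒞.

Take S₀ = 𝒞 ∪ {∅, S} = { {}, {ω₁,ω₃}, {ω₁,ω₄,ω₅}, {ω₁,ω₂,ω₃,ω₄}, {ω₂,ω₃,ω₄,ω₅}, S }.
Pass 1: 5 new —
  {ω₁}  = complement {ω₂,ω₃,ω₄,ω₅}
  {ω₅}  = complement {ω₁,ω₂,ω₃,ω₄}
  {ω₂,ω₃}  = complement {ω₁,ω₄,ω₅}
  {ω₂,ω₄,ω₅}  = complement {ω₁,ω₃}
  {ω₁,ω₃,ω₄,ω₅}  = {ω₁,ω₄,ω₅} ∪ {ω₁,ω₃}
  — 11 sets.
Pass 2 (6 new):
  {ω₂}  = complement {ω₁,ω₃,ω₄,ω₅}
  {ω₁,ω₅}  = {ω₅} ∪ {ω₁}
  {ω₁,ω₂,ω₃}  = {ω₂,ω₃} ∪ {ω₁,ω₃}
  {ω₁,ω₃,ω₅}  = {ω₅} ∪ {ω₁,ω₃}
  {ω₂,ω₃,ω₅}  = {ω₅} ∪ {ω₂,ω₃}
  {ω₁,ω₂,ω₄,ω₅}  = {ω₁,ω₄,ω₅} ∪ {ω₂,ω₄,ω₅}
  — 17 sets.
Pass 3. New:
  {ω₃}  = complement {ω₁,ω₂,ω₄,ω₅}
  {ω₁,ω₂}  = {ω₂} ∪ {ω₁}
  {ω₁,ω₄}  = complement {ω₂,ω₃,ω₅}
  {ω₂,ω₄}  = complement {ω₁,ω₃,ω₅}
  {ω₂,ω₅}  = {ω₂} ∪ {ω₅}
  {ω₄,ω₅}  = complement {ω₁,ω₂,ω₃}
  {ω₁,ω₂,ω₅}  = {ω₁,ω₅} ∪ {ω₂}
  {ω₂,ω₃,ω₄}  = complement {ω₁,ω₅}
  {ω₁,ω₂,ω₃,ω₅}  = {ω₂,ω₃,ω₅} ∪ {ω₁,ω₂,ω₃}
  — 26 sets.
Pass 4 adds 6:
  {ω₄}  = complement {ω₁,ω₂,ω₃,ω₅}
  {ω₃,ω₄}  = complement {ω₁,ω₂,ω₅}
  {ω₃,ω₅}  = {ω₅} ∪ {ω₃}
  {ω₁,ω₂,ω₄}  = {ω₁,ω₂} ∪ {ω₁,ω₄}
  {ω₁,ω₃,ω₄}  = complement {ω₂,ω₅}
  {ω₃,ω₄,ω₅}  = complement {ω₁,ω₂}
  — 32 sets.
Pass 5: no new sets; the family is a σ-algebra.

|σ(𝒞)| = 32.  σ(𝒞) = { {}, {ω₁}, {ω₂}, {ω₃}, {ω₄}, {ω₅}, {ω₁,ω₂}, {ω₁,ω₃}, {ω₁,ω₄}, {ω₁,ω₅}, {ω₂,ω₃}, {ω₂,ω₄}, {ω₂,ω₅}, {ω₃,ω₄}, {ω₃,ω₅}, {ω₄,ω₅}, {ω₁,ω₂,ω₃}, {ω₁,ω₂,ω₄}, {ω₁,ω₂,ω₅}, {ω₁,ω₃,ω₄}, {ω₁,ω₃,ω₅}, {ω₁,ω₄,ω₅}, {ω₂,ω₃,ω₄}, {ω₂,ω₃,ω₅}, {ω₂,ω₄,ω₅}, {ω₃,ω₄,ω₅}, {ω₁,ω₂,ω₃,ω₄}, {ω₁,ω₂,ω₃,ω₅}, {ω₁,ω₂,ω₄,ω₅}, {ω₁,ω₃,ω₄,ω₅}, {ω₂,ω₃,ω₄,ω₅}, S }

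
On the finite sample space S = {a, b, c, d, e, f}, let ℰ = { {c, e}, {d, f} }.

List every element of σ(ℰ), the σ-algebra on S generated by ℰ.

Begin from { ∅, {c, e}, {d, f}, S } (that is, ℰ plus ∅ and S).
Step 1 (3 new):
  {a, b, c, e}  = ᶜ of {d, f}
  {a, b, d, f}  = ᶜ of {c, e}
  {c, d, e, f}  = {c, e} ∪ {d, f}
Step 2: +1 →
  {a, b}  = ᶜ of {c, d, e, f}
After Step 3 the family is unchanged; done.

σ(ℰ) = { ∅, {a, b}, {c, e}, {d, f}, {a, b, c, e}, {a, b, d, f}, {c, d, e, f}, S }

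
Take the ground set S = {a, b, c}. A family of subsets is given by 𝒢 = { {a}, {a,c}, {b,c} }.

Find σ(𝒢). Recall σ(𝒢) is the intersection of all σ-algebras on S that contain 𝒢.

σ(𝒢) = { {}, {a}, {b}, {c}, {a,b}, {a,c}, {b,c}, S }

Check:
Take S₀ = 𝒢 ∪ {∅, S} = { {}, {a}, {a,c}, {b,c}, S }.
Iteration 1: 1 new —
  {b}  = ᶜ of {a,c}
Iteration 2. New:
  {a,b}  = {b} ∪ {a}
Iteration 3 adds 1:
  {c}  = ᶜ of {a,b}
Iteration 4: no new sets; the family is a σ-algebra.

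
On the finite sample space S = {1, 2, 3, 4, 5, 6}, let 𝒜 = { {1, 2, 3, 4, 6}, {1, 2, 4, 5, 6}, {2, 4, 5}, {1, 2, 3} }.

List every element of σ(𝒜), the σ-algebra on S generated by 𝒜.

Start: 𝒜 ∪ {∅, S} = { ∅, {1, 2, 3}, {2, 4, 5}, {1, 2, 3, 4, 6}, {1, 2, 4, 5, 6}, S }.
Round 1 adds 5:
  {3}  = complement {1, 2, 4, 5, 6}
  {5}  = complement {1, 2, 3, 4, 6}
  {1, 3, 6}  = complement {2, 4, 5}
  {4, 5, 6}  = complement {1, 2, 3}
  {1, 2, 3, 4, 5}  = {1, 2, 3} ∪ {2, 4, 5}
  |family| = 11
Round 2 (9 new):
  {6}  = complement {1, 2, 3, 4, 5}
  {3, 5}  = {5} ∪ {3}
  {1, 2, 3, 5}  = {1, 2, 3} ∪ {5}
  {1, 2, 3, 6}  = {1, 2, 3} ∪ {1, 3, 6}
  {1, 3, 5, 6}  = {1, 3, 6} ∪ {5}
  {2, 3, 4, 5}  = {3} ∪ {2, 4, 5}
  {2, 4, 5, 6}  = {4, 5, 6} ∪ {2, 4, 5}
  {3, 4, 5, 6}  = {3} ∪ {4, 5, 6}
  {1, 3, 4, 5, 6}  = {1, 3, 6} ∪ {4, 5, 6}
  |family| = 20
Round 3. New:
  {2}  = complement {1, 3, 4, 5, 6}
  {1, 2}  = complement {3, 4, 5, 6}
  {1, 3}  = complement {2, 4, 5, 6}
  {1, 6}  = complement {2, 3, 4, 5}
  {2, 4}  = complement {1, 3, 5, 6}
  {3, 6}  = {6} ∪ {3}
  {4, 5}  = complement {1, 2, 3, 6}
  {4, 6}  = complement {1, 2, 3, 5}
  {5, 6}  = {6} ∪ {5}
  {3, 5, 6}  = {3, 5} ∪ {6}
  {1, 2, 4, 6}  = complement {3, 5}
  {1, 2, 3, 5, 6}  = {1, 3, 6} ∪ {1, 2, 3, 5}
  {2, 3, 4, 5, 6}  = {3, 5} ∪ {2, 4, 5, 6}
  |family| = 33
Round 4: 26 new —
  {1}  = complement {2, 3, 4, 5, 6}
  {4}  = complement {1, 2, 3, 5, 6}
  {2, 3}  = {2} ∪ {3}
  {2, 5}  = {2} ∪ {5}
  {2, 6}  = {2} ∪ {6}
  {1, 2, 4}  = complement {3, 5, 6}
  {1, 2, 5}  = {1, 2} ∪ {5}
  {1, 2, 6}  = {1, 2} ∪ {1, 6}
  {1, 3, 5}  = {5} ∪ {1, 3}
  {1, 4, 6}  = {1, 6} ∪ {4, 6}
  {1, 5, 6}  = {5, 6} ∪ {1, 6}
  {2, 3, 4}  = {3} ∪ {2, 4}
  {2, 3, 5}  = {2} ∪ {3, 5}
  {2, 3, 6}  = {2} ∪ {3, 6}
  {2, 4, 6}  = {2} ∪ {4, 6}
  {2, 5, 6}  = {5, 6} ∪ {2}
  {3, 4, 5}  = {4, 5} ∪ {3}
  {3, 4, 6}  = {3} ∪ {4, 6}
  {1, 2, 3, 4}  = complement {5, 6}
  {1, 2, 4, 5}  = complement {3, 6}
  {1, 2, 5, 6}  = {5, 6} ∪ {1, 2}
  {1, 3, 4, 5}  = {4, 5} ∪ {1, 3}
  {1, 3, 4, 6}  = {1, 3, 6} ∪ {4, 6}
  {1, 4, 5, 6}  = {1, 6} ∪ {4, 5}
  {2, 3, 4, 6}  = {3, 6} ∪ {2, 4}
  {2, 3, 5, 6}  = {2} ∪ {3, 5, 6}
  |family| = 59
Round 5 adds 5:
  {1, 4}  = complement {2, 3, 5, 6}
  {1, 5}  = complement {2, 3, 4, 6}
  {3, 4}  = complement {1, 2, 5, 6}
  {1, 3, 4}  = complement {2, 5, 6}
  {1, 4, 5}  = complement {2, 3, 6}
  |family| = 64
After Round 6 the family is unchanged; done.

Hence σ(𝒜) has 64 members: { ∅, {1}, {2}, {3}, {4}, {5}, {6}, {1, 2}, {1, 3}, {1, 4}, {1, 5}, {1, 6}, {2, 3}, {2, 4}, {2, 5}, {2, 6}, {3, 4}, {3, 5}, {3, 6}, {4, 5}, {4, 6}, {5, 6}, {1, 2, 3}, {1, 2, 4}, {1, 2, 5}, {1, 2, 6}, {1, 3, 4}, {1, 3, 5}, {1, 3, 6}, {1, 4, 5}, {1, 4, 6}, {1, 5, 6}, {2, 3, 4}, {2, 3, 5}, {2, 3, 6}, {2, 4, 5}, {2, 4, 6}, {2, 5, 6}, {3, 4, 5}, {3, 4, 6}, {3, 5, 6}, {4, 5, 6}, {1, 2, 3, 4}, {1, 2, 3, 5}, {1, 2, 3, 6}, {1, 2, 4, 5}, {1, 2, 4, 6}, {1, 2, 5, 6}, {1, 3, 4, 5}, {1, 3, 4, 6}, {1, 3, 5, 6}, {1, 4, 5, 6}, {2, 3, 4, 5}, {2, 3, 4, 6}, {2, 3, 5, 6}, {2, 4, 5, 6}, {3, 4, 5, 6}, {1, 2, 3, 4, 5}, {1, 2, 3, 4, 6}, {1, 2, 3, 5, 6}, {1, 2, 4, 5, 6}, {1, 3, 4, 5, 6}, {2, 3, 4, 5, 6}, S }.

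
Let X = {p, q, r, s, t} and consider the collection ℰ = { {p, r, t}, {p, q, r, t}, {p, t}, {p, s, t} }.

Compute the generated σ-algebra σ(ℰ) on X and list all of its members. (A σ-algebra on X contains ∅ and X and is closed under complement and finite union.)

Begin from { ∅, {p, t}, {p, r, t}, {p, s, t}, {p, q, r, t}, X } (that is, ℰ plus ∅ and X).
Pass 1. New:
  {s}  = X∖{p, q, r, t}
  {q, r}  = X∖{p, s, t}
  {q, s}  = X∖{p, r, t}
  {q, r, s}  = X∖{p, t}
  {p, r, s, t}  = {p, s, t} ∪ {p, r, t}
  [11 total]
Pass 2 (2 new):
  {q}  = X∖{p, r, s, t}
  {p, q, s, t}  = {p, s, t} ∪ {q, s}
  [13 total]
Pass 3. New:
  {r}  = X∖{p, q, s, t}
  {p, q, t}  = {p, t} ∪ {q}
  [15 total]
Pass 4: 1 new —
  {r, s}  = X∖{p, q, t}
  [16 total]
Pass 5: stable.

σ(ℰ) = { ∅, {q}, {r}, {s}, {p, t}, {q, r}, {q, s}, {r, s}, {p, q, t}, {p, r, t}, {p, s, t}, {q, r, s}, {p, q, r, t}, {p, q, s, t}, {p, r, s, t}, X }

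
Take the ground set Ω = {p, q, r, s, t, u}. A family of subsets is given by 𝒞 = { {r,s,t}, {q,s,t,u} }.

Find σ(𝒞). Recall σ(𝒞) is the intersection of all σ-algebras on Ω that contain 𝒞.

Take S₀ = 𝒞 ∪ {∅, Ω} = { {}, {r,s,t}, {q,s,t,u}, Ω }.
Step 1: +3 →
  {p,r}  = {q,s,t,u}ᶜ
  {p,q,u}  = {r,s,t}ᶜ
  {q,r,s,t,u}  = {r,s,t} ∪ {q,s,t,u}
  — 7 sets.
Step 2. New:
  {p}  = {q,r,s,t,u}ᶜ
  {p,q,r,u}  = {p,r} ∪ {p,q,u}
  {p,r,s,t}  = {r,s,t} ∪ {p,r}
  {p,q,s,t,u}  = {q,s,t,u} ∪ {p,q,u}
  — 11 sets.
Step 3: 3 new —
  {r}  = {p,q,s,t,u}ᶜ
  {q,u}  = {p,r,s,t}ᶜ
  {s,t}  = {p,q,r,u}ᶜ
  — 14 sets.
Step 4. New:
  {p,s,t}  = {s,t} ∪ {p}
  {q,r,u}  = {r} ∪ {q,u}
  — 16 sets.
Step 5: already closed under ᶜ and ∪.

Hence σ(𝒞) has 16 members: { {}, {p}, {r}, {p,r}, {q,u}, {s,t}, {p,q,u}, {p,s,t}, {q,r,u}, {r,s,t}, {p,q,r,u}, {p,r,s,t}, {q,s,t,u}, {p,q,s,t,u}, {q,r,s,t,u}, Ω }.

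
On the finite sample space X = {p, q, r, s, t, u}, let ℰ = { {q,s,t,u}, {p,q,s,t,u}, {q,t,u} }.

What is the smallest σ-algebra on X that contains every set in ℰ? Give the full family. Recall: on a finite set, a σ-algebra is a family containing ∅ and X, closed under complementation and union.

Begin from { ∅, {q,t,u}, {q,s,t,u}, {p,q,s,t,u}, X } (that is, ℰ plus ∅ and X).
Pass 1: +3 →
  {r}  = X∖{p,q,s,t,u}
  {p,r}  = X∖{q,s,t,u}
  {p,r,s}  = X∖{q,t,u}
  — 8 sets.
Pass 2 adds 3:
  {q,r,t,u}  = {r} ∪ {q,t,u}
  {p,q,r,t,u}  = {q,t,u} ∪ {p,r}
  {q,r,s,t,u}  = {r} ∪ {q,s,t,u}
  — 11 sets.
Pass 3 (3 new):
  {p}  = X∖{q,r,s,t,u}
  {s}  = X∖{p,q,r,t,u}
  {p,s}  = X∖{q,r,t,u}
  — 14 sets.
Pass 4. New:
  {r,s}  = {r} ∪ {s}
  {p,q,t,u}  = {p} ∪ {q,t,u}
  — 16 sets.
Pass 5: stable.

Hence σ(ℰ) has 16 members: { ∅, {p}, {r}, {s}, {p,r}, {p,s}, {r,s}, {p,r,s}, {q,t,u}, {p,q,t,u}, {q,r,t,u}, {q,s,t,u}, {p,q,r,t,u}, {p,q,s,t,u}, {q,r,s,t,u}, X }.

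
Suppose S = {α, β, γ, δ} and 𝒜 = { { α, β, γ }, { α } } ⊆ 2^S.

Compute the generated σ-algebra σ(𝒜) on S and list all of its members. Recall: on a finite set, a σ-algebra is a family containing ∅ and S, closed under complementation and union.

Initial family (4 sets): { ∅, { α }, { α, β, γ }, S }.
Pass 1 adds 2:
  { δ }  = { α, β, γ }ᶜ
  { β, γ, δ }  = { α }ᶜ
  |family| = 6
Pass 2: 1 new —
  { α, δ }  = { δ } ∪ { α }
  |family| = 7
Pass 3: 1 new —
  { β, γ }  = { α, δ }ᶜ
  |family| = 8
Pass 4: closed — nothing new.

σ(𝒜) = { ∅, { α }, { δ }, { α, δ }, { β, γ }, { α, β, γ }, { β, γ, δ }, S }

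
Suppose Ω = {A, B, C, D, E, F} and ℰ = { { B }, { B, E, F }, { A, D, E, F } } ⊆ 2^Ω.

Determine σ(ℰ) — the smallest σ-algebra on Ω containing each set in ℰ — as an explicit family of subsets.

Answer: σ(ℰ) = { ∅, { B }, { C }, { A, D }, { B, C }, { E, F }, { A, B, D }, { A, C, D }, { B, E, F }, { C, E, F }, { A, B, C, D }, { A, D, E, F }, { B, C, E, F }, { A, B, D, E, F }, { A, C, D, E, F }, Ω }

Check:
Take S₀ = ℰ ∪ {∅, Ω} = { ∅, { B }, { B, E, F }, { A, D, E, F }, Ω }.
Round 1: +4 →
  { B, C }  = { A, D, E, F }ᶜ
  { A, C, D }  = { B, E, F }ᶜ
  { A, B, D, E, F }  = { A, D, E, F } ∪ { B }
  { A, C, D, E, F }  = { B }ᶜ
  |family| = 9
Round 2: 3 new —
  { C }  = { A, B, D, E, F }ᶜ
  { A, B, C, D }  = { B } ∪ { A, C, D }
  { B, C, E, F }  = { B, E, F } ∪ { B, C }
  |family| = 12
Round 3. New:
  { A, D }  = { B, C, E, F }ᶜ
  { E, F }  = { A, B, C, D }ᶜ
  |family| = 14
Round 4 (2 new):
  { A, B, D }  = { A, D } ∪ { B }
  { C, E, F }  = { C } ∪ { E, F }
  |family| = 16
Round 5: already closed under ᶜ and ∪.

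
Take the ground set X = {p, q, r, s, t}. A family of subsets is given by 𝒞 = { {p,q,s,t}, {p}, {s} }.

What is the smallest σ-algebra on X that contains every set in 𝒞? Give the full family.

Take S₀ = 𝒞 ∪ {∅, X} = { {}, {p}, {s}, {p,q,s,t}, X }.
Round 1. New:
  {r}  = complement {p,q,s,t}
  {p,s}  = {s} ∪ {p}
  {p,q,r,t}  = complement {s}
  {q,r,s,t}  = complement {p}
  |family| = 9
Round 2: 4 new —
  {p,r}  = {r} ∪ {p}
  {r,s}  = {r} ∪ {s}
  {p,r,s}  = {r} ∪ {p,s}
  {q,r,t}  = complement {p,s}
  |family| = 13
Round 3 adds 3:
  {q,t}  = complement {p,r,s}
  {p,q,t}  = complement {r,s}
  {q,s,t}  = complement {p,r}
  |family| = 16
Round 4: stable.

Hence σ(𝒞) has 16 members: { {}, {p}, {r}, {s}, {p,r}, {p,s}, {q,t}, {r,s}, {p,q,t}, {p,r,s}, {q,r,t}, {q,s,t}, {p,q,r,t}, {p,q,s,t}, {q,r,s,t}, X }.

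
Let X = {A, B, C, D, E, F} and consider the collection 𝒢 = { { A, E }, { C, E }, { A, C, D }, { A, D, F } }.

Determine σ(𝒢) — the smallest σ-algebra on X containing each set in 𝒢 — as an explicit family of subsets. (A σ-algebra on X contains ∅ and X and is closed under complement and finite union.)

Take S₀ = 𝒢 ∪ {∅, X} = { {  }, { A, E }, { C, E }, { A, C, D }, { A, D, F }, X }.
Step 1: +9 →
  { A, C, E }  = { A, E } ∪ { C, E }
  { B, C, E }  = { A, D, F }ᶜ
  { B, E, F }  = { A, C, D }ᶜ
  { A, B, D, F }  = { C, E }ᶜ
  { A, C, D, E }  = { A, C, D } ∪ { A, E }
  { A, C, D, F }  = { A, C, D } ∪ { A, D, F }
  { A, D, E, F }  = { A, E } ∪ { A, D, F }
  { B, C, D, F }  = { A, E }ᶜ
  { A, C, D, E, F }  = { C, E } ∪ { A, D, F }
  [15 total]
Step 2. New:
  { B }  = { A, C, D, E, F }ᶜ
  { B, C }  = { A, D, E, F }ᶜ
  { B, E }  = { A, C, D, F }ᶜ
  { B, F }  = { A, C, D, E }ᶜ
  { B, D, F }  = { A, C, E }ᶜ
  { A, B, C, E }  = { A, C, E } ∪ { B, C, E }
  { A, B, E, F }  = { B, E, F } ∪ { A, E }
  { B, C, E, F }  = { B, E, F } ∪ { B, C, E }
  { A, B, C, D, E }  = { A, C, D } ∪ { B, C, E }
  { A, B, C, D, F }  = { A, B, D, F } ∪ { A, C, D }
  { A, B, C, E, F }  = { A, C, E } ∪ { B, E, F }
  { A, B, D, E, F }  = { A, B, D, F } ∪ { A, D, E, F }
  { B, C, D, E, F }  = { B, E, F } ∪ { B, C, D, F }
  [28 total]
Step 3. New:
  { A }  = { B, C, D, E, F }ᶜ
  { C }  = { A, B, D, E, F }ᶜ
  { D }  = { A, B, C, E, F }ᶜ
  { E }  = { A, B, C, D, F }ᶜ
  { F }  = { A, B, C, D, E }ᶜ
  { A, D }  = { B, C, E, F }ᶜ
  { C, D }  = { A, B, E, F }ᶜ
  { D, F }  = { A, B, C, E }ᶜ
  { A, B, E }  = { B, E } ∪ { A, E }
  { B, C, F }  = { B, F } ∪ { B, C }
  { A, B, C, D }  = { B } ∪ { A, C, D }
  { B, D, E, F }  = { B, D, F } ∪ { B, E }
  [40 total]
Step 4 (23 new):
  { A, B }  = { B } ∪ { A }
  { A, C }  = { B, D, E, F }ᶜ
  { A, F }  = { A } ∪ { F }
  { B, D }  = { B } ∪ { D }
  { C, F }  = { C } ∪ { F }
  { D, E }  = { D } ∪ { E }
  { E, F }  = { A, B, C, D }ᶜ
  { A, B, C }  = { B, C } ∪ { A }
  { A, B, D }  = { B } ∪ { A, D }
  { A, B, F }  = { B, F } ∪ { A }
  { A, D, E }  = { B, C, F }ᶜ
  { A, E, F }  = { A, E } ∪ { F }
  { B, C, D }  = { C, D } ∪ { B }
  { B, D, E }  = { D } ∪ { B, E }
  { C, D, E }  = { C, D } ∪ { C, E }
  { C, D, F }  = { A, B, E }ᶜ
  { C, E, F }  = { C, E } ∪ { F }
  { D, E, F }  = { D, F } ∪ { E }
  { A, B, C, F }  = { B, C, F } ∪ { A }
  { A, B, D, E }  = { A, B, E } ∪ { D }
  { A, C, E, F }  = { A, C, E } ∪ { F }
  { B, C, D, E }  = { C, D } ∪ { B, E }
  { C, D, E, F }  = { C, E } ∪ { D, F }
  [63 total]
Step 5 (1 new):
  { A, C, F }  = { B, D, E }ᶜ
  [64 total]
Step 6: no new sets; the family is a σ-algebra.

Therefore σ(𝒢) = { {  }, { A }, { B }, { C }, { D }, { E }, { F }, { A, B }, { A, C }, { A, D }, { A, E }, { A, F }, { B, C }, { B, D }, { B, E }, { B, F }, { C, D }, { C, E }, { C, F }, { D, E }, { D, F }, { E, F }, { A, B, C }, { A, B, D }, { A, B, E }, { A, B, F }, { A, C, D }, { A, C, E }, { A, C, F }, { A, D, E }, { A, D, F }, { A, E, F }, { B, C, D }, { B, C, E }, { B, C, F }, { B, D, E }, { B, D, F }, { B, E, F }, { C, D, E }, { C, D, F }, { C, E, F }, { D, E, F }, { A, B, C, D }, { A, B, C, E }, { A, B, C, F }, { A, B, D, E }, { A, B, D, F }, { A, B, E, F }, { A, C, D, E }, { A, C, D, F }, { A, C, E, F }, { A, D, E, F }, { B, C, D, E }, { B, C, D, F }, { B, C, E, F }, { B, D, E, F }, { C, D, E, F }, { A, B, C, D, E }, { A, B, C, D, F }, { A, B, C, E, F }, { A, B, D, E, F }, { A, C, D, E, F }, { B, C, D, E, F }, X } (|σ(𝒢)| = 64).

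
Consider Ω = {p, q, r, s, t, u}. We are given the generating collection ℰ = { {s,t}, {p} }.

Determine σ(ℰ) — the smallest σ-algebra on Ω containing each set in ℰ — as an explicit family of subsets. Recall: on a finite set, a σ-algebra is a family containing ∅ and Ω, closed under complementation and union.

|σ(ℰ)| = 8.  σ(ℰ) = { ∅, {p}, {s,t}, {p,s,t}, {q,r,u}, {p,q,r,u}, {q,r,s,t,u}, Ω }

Derivation:
Initial family (4 sets): { ∅, {p}, {s,t}, Ω }.
Pass 1 (3 new):
  {p,s,t}  = {s,t} ∪ {p}
  {p,q,r,u}  = complement {s,t}
  {q,r,s,t,u}  = complement {p}
Pass 2 adds 1:
  {q,r,u}  = complement {p,s,t}
Pass 3: already closed under ᶜ and ∪.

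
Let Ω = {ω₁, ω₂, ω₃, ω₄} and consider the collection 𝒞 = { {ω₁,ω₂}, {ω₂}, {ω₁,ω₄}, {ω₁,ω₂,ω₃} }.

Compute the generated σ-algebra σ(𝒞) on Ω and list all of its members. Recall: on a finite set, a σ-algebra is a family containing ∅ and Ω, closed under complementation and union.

Take S₀ = 𝒞 ∪ {∅, Ω} = { ∅, {ω₂}, {ω₁,ω₂}, {ω₁,ω₄}, {ω₁,ω₂,ω₃}, Ω }.
Step 1: +5 →
  {ω₄}  = {ω₁,ω₂,ω₃}ᶜ
  {ω₂,ω₃}  = {ω₁,ω₄}ᶜ
  {ω₃,ω₄}  = {ω₁,ω₂}ᶜ
  {ω₁,ω₂,ω₄}  = {ω₁,ω₄} ∪ {ω₁,ω₂}
  {ω₁,ω₃,ω₄}  = {ω₂}ᶜ
  |family| = 11
Step 2 adds 3:
  {ω₃}  = {ω₁,ω₂,ω₄}ᶜ
  {ω₂,ω₄}  = {ω₂} ∪ {ω₄}
  {ω₂,ω₃,ω₄}  = {ω₃,ω₄} ∪ {ω₂}
  |family| = 14
Step 3 (2 new):
  {ω₁}  = {ω₂,ω₃,ω₄}ᶜ
  {ω₁,ω₃}  = {ω₂,ω₄}ᶜ
  |family| = 16
Step 4 adds nothing — fixpoint reached.

σ(𝒞) = { ∅, {ω₁}, {ω₂}, {ω₃}, {ω₄}, {ω₁,ω₂}, {ω₁,ω₃}, {ω₁,ω₄}, {ω₂,ω₃}, {ω₂,ω₄}, {ω₃,ω₄}, {ω₁,ω₂,ω₃}, {ω₁,ω₂,ω₄}, {ω₁,ω₃,ω₄}, {ω₂,ω₃,ω₄}, Ω }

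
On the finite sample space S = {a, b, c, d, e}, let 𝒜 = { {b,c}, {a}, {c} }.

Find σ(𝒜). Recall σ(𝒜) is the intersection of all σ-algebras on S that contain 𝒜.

Initial family (5 sets): { ∅, {a}, {c}, {b,c}, S }.
Pass 1: +5 →
  {a,c}  = {c} ∪ {a}
  {a,b,c}  = {b,c} ∪ {a}
  {a,d,e}  = ᶜ of {b,c}
  {a,b,d,e}  = ᶜ of {c}
  {b,c,d,e}  = ᶜ of {a}
  |family| = 10
Pass 2: +3 →
  {d,e}  = ᶜ of {a,b,c}
  {b,d,e}  = ᶜ of {a,c}
  {a,c,d,e}  = {a,d,e} ∪ {c}
  |family| = 13
Pass 3 (2 new):
  {b}  = ᶜ of {a,c,d,e}
  {c,d,e}  = {c} ∪ {d,e}
  |family| = 15
Pass 4: +1 →
  {a,b}  = ᶜ of {c,d,e}
  |family| = 16
Pass 5: already closed under ᶜ and ∪.

Therefore σ(𝒜) = { ∅, {a}, {b}, {c}, {a,b}, {a,c}, {b,c}, {d,e}, {a,b,c}, {a,d,e}, {b,d,e}, {c,d,e}, {a,b,d,e}, {a,c,d,e}, {b,c,d,e}, S } (|σ(𝒜)| = 16).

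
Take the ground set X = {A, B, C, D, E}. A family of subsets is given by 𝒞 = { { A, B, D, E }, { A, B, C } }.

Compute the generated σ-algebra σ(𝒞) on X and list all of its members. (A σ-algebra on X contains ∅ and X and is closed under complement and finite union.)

|σ(𝒞)| = 8.  σ(𝒞) = { {  }, { C }, { A, B }, { D, E }, { A, B, C }, { C, D, E }, { A, B, D, E }, X }

Check:
Take S₀ = 𝒞 ∪ {∅, X} = { {  }, { A, B, C }, { A, B, D, E }, X }.
Round 1 adds 2:
  { C }  = ᶜ of { A, B, D, E }
  { D, E }  = ᶜ of { A, B, C }
  — 6 sets.
Round 2. New:
  { C, D, E }  = { D, E } ∪ { C }
  — 7 sets.
Round 3. New:
  { A, B }  = ᶜ of { C, D, E }
  — 8 sets.
Round 4: already closed under ᶜ and ∪.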